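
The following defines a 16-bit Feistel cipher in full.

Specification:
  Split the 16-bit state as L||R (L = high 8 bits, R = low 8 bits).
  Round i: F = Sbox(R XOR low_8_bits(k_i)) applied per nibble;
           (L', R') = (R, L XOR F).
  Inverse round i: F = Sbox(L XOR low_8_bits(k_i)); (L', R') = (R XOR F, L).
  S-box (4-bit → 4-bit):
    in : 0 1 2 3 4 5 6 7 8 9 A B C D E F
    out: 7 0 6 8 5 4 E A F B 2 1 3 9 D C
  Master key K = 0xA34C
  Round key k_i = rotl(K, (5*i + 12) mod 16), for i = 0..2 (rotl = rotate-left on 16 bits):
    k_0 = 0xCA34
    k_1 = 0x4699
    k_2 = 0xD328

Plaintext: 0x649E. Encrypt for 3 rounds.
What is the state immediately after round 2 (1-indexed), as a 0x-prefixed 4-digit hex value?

0x4602

s_0 = plaintext = 0x649E
s_1 = Round(s_0, k_0) = 0x9E46
s_2 = Round(s_1, k_1) = 0x4602
s_3 = Round(s_2, k_2) = 0x0224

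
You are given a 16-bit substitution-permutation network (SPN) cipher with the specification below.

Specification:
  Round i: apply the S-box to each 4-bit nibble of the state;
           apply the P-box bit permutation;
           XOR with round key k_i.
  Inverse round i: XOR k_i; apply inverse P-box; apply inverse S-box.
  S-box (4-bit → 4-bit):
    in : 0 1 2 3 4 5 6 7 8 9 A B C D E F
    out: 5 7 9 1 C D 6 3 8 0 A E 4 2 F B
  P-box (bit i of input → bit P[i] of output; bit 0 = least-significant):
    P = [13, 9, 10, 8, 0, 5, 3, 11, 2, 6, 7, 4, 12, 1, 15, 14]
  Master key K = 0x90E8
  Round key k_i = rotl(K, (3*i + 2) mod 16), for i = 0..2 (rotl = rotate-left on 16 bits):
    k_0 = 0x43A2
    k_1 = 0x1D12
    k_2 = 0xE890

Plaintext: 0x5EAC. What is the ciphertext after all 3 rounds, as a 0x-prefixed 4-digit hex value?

s_0 = plaintext = 0x5EAC
s_1 = Round(s_0, k_0) = 0x9F56
s_2 = Round(s_1, k_1) = 0x134F
s_3 = Round(s_2, k_2) = 0x539E

0x539E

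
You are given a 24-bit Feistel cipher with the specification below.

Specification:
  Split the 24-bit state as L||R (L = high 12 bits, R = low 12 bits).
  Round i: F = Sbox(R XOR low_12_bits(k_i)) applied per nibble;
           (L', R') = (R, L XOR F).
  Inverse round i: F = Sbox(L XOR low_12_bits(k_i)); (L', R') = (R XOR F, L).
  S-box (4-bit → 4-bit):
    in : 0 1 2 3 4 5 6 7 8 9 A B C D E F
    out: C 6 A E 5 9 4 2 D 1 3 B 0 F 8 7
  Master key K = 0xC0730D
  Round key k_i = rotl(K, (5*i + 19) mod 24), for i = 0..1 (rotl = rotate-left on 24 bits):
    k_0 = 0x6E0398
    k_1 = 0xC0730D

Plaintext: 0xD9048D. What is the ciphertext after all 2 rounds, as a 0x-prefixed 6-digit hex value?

0xFF94F8

s_0 = plaintext = 0xD9048D
s_1 = Round(s_0, k_0) = 0x48DFF9
s_2 = Round(s_1, k_1) = 0xFF94F8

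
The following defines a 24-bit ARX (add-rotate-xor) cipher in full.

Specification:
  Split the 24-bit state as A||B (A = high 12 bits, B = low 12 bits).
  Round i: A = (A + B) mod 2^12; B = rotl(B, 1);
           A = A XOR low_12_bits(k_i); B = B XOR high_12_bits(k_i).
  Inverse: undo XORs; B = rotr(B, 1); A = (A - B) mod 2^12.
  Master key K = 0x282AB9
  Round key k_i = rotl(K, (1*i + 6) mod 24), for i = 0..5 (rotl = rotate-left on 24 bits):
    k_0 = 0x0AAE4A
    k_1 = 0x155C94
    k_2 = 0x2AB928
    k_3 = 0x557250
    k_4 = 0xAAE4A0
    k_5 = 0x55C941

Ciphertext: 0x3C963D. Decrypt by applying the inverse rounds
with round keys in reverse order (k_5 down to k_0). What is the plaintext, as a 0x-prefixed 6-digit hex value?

s_0 = ciphertext = 0x3C963D
s_1 = InvRound(s_0, k_5) = 0x0D89B0
s_2 = InvRound(s_1, k_4) = 0x2E918F
s_3 = InvRound(s_2, k_3) = 0xE4D26C
s_4 = InvRound(s_3, k_2) = 0xF02863
s_5 = InvRound(s_4, k_1) = 0xEFB49B
s_6 = InvRound(s_5, k_0) = 0x699A18

0x699A18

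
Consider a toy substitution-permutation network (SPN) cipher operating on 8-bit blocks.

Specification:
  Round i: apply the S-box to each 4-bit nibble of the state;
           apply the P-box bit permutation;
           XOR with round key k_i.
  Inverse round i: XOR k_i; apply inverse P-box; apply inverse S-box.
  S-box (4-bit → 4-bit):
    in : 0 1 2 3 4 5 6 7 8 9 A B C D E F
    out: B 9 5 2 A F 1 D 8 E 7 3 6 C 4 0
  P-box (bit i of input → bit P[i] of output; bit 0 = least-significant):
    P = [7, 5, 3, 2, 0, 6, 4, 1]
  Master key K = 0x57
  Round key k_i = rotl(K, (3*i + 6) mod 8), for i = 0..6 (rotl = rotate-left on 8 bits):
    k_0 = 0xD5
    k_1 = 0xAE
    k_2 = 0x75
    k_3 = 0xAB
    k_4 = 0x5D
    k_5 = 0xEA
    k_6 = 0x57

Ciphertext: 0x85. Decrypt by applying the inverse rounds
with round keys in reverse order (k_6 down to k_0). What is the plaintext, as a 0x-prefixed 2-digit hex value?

0x0F

s_0 = ciphertext = 0x85
s_1 = InvRound(s_0, k_6) = 0x96
s_2 = InvRound(s_1, k_5) = 0xC9
s_3 = InvRound(s_2, k_4) = 0xE1
s_4 = InvRound(s_3, k_3) = 0x4E
s_5 = InvRound(s_4, k_2) = 0x7C
s_6 = InvRound(s_5, k_1) = 0x96
s_7 = InvRound(s_6, k_0) = 0x0F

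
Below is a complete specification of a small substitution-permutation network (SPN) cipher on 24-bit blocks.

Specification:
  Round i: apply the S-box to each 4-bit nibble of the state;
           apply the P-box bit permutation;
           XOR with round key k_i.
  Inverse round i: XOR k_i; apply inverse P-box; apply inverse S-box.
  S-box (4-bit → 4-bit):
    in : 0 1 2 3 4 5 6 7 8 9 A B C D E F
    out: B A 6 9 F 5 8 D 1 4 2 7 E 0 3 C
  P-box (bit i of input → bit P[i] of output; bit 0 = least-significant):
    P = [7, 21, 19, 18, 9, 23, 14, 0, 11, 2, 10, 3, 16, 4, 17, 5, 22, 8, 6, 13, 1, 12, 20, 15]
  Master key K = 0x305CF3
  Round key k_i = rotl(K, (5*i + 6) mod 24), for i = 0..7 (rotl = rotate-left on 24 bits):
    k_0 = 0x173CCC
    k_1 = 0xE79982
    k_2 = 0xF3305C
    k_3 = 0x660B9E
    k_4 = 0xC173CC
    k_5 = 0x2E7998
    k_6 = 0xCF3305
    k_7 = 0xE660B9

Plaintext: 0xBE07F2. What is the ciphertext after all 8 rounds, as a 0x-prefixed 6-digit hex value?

0x3FC708

s_0 = plaintext = 0xBE07F2
s_1 = Round(s_0, k_0) = 0x6E61F7
s_2 = Round(s_1, k_1) = 0xAB582F
s_3 = Round(s_2, k_2) = 0x3C691C
s_4 = Round(s_3, k_3) = 0xCAAEFD
s_5 = Round(s_4, k_4) = 0xD1AAD9
s_6 = Round(s_5, k_5) = 0x26588C
s_7 = Round(s_6, k_6) = 0xF00905
s_8 = Round(s_7, k_7) = 0x3FC708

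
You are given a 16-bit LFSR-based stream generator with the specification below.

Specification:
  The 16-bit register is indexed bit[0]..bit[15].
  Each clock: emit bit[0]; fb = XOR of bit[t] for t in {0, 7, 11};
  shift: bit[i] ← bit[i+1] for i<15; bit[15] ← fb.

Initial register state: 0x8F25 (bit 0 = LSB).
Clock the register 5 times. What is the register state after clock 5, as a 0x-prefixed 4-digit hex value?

reg_0 = 0x8F25
clock 1: out=1, reg = 0x4792
clock 2: out=0, reg = 0xA3C9
clock 3: out=1, reg = 0x51E4
clock 4: out=0, reg = 0xA8F2
clock 5: out=0, reg = 0x5479

0x5479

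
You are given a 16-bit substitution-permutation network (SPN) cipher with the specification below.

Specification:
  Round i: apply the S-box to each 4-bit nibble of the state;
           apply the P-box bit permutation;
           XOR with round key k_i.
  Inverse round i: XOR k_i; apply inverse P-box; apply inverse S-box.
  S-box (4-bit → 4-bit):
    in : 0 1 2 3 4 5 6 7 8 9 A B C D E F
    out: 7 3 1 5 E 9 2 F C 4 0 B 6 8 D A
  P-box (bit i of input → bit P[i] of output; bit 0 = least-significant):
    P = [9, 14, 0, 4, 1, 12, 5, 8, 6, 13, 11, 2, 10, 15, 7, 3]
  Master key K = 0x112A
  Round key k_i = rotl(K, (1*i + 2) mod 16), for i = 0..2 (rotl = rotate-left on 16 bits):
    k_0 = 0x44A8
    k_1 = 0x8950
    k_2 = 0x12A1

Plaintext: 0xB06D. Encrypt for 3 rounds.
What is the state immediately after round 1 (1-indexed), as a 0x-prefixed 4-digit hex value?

0xF8F0

s_0 = plaintext = 0xB06D
s_1 = Round(s_0, k_0) = 0xF8F0
s_2 = Round(s_1, k_1) = 0x525D
s_3 = Round(s_2, k_2) = 0x17FB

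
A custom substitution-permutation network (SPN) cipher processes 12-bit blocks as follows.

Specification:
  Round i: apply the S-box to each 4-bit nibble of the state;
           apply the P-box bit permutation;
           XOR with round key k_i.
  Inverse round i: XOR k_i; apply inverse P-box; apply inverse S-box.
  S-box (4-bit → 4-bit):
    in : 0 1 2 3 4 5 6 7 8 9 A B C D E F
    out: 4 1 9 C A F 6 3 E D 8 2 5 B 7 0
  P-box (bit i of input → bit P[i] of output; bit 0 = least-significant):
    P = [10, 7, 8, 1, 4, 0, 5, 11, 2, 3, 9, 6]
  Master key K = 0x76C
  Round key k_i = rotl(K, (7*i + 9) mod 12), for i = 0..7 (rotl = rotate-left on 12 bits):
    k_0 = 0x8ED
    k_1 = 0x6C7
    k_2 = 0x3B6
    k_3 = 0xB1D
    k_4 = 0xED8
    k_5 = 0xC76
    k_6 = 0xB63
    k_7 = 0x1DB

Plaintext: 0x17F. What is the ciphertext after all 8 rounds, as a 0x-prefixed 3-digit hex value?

s_0 = plaintext = 0x17F
s_1 = Round(s_0, k_0) = 0x8F8
s_2 = Round(s_1, k_1) = 0x50D
s_3 = Round(s_2, k_2) = 0x558
s_4 = Round(s_3, k_3) = 0x0E2
s_5 = Round(s_4, k_4) = 0x8EB
s_6 = Round(s_5, k_5) = 0xE8F
s_7 = Round(s_6, k_6) = 0x14E
s_8 = Round(s_7, k_7) = 0xC5E

0xC5E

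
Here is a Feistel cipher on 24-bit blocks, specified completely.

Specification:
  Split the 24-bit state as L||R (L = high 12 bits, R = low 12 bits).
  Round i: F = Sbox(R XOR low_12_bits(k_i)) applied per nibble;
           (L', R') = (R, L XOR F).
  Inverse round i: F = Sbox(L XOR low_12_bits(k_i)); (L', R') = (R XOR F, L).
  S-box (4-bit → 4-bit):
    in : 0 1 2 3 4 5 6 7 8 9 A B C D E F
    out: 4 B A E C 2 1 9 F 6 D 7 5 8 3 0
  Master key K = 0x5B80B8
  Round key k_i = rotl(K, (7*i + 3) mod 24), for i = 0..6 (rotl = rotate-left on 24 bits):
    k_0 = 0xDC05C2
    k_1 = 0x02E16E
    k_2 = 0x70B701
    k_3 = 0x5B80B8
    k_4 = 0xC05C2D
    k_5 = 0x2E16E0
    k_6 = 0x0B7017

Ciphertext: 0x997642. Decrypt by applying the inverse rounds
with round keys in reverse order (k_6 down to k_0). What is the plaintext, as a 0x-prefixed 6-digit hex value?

0x4999BC

s_0 = ciphertext = 0x997642
s_1 = InvRound(s_0, k_6) = 0x0B6997
s_2 = InvRound(s_1, k_5) = 0x8B60B6
s_3 = InvRound(s_2, k_4) = 0xCD18B6
s_4 = InvRound(s_3, k_3) = 0xDA0CD1
s_5 = InvRound(s_4, k_2) = 0x10ADA0
s_6 = InvRound(s_5, k_1) = 0x9BC10A
s_7 = InvRound(s_6, k_0) = 0x4999BC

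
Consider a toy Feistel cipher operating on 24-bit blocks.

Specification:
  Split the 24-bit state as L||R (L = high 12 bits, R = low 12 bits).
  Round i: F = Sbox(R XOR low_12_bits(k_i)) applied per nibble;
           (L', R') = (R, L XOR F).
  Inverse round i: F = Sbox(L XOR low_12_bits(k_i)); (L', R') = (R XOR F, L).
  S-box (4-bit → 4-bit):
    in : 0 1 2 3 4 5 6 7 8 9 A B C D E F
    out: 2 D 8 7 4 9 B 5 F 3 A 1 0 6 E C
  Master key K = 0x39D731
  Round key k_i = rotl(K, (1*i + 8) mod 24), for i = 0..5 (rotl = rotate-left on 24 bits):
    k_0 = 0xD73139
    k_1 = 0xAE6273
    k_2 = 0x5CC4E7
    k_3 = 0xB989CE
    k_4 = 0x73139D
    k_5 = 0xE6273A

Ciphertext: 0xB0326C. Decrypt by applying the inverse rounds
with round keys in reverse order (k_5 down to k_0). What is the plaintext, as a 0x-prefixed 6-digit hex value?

s_0 = ciphertext = 0xB0326C
s_1 = InvRound(s_0, k_5) = 0x21FB03
s_2 = InvRound(s_1, k_4) = 0x6FB21F
s_3 = InvRound(s_2, k_3) = 0xE666FB
s_4 = InvRound(s_3, k_2) = 0xC06E66
s_5 = InvRound(s_4, k_1) = 0x03FC06
s_6 = InvRound(s_5, k_0) = 0x12D03F

0x12D03F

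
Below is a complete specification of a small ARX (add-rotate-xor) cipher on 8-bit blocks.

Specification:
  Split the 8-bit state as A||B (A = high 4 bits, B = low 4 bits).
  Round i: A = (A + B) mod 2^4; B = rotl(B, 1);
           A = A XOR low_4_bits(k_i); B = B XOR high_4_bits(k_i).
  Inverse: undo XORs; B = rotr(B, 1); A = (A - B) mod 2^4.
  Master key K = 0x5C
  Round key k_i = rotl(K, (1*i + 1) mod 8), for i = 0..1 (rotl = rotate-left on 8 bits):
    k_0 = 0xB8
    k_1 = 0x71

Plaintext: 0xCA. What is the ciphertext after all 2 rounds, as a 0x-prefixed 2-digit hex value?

s_0 = plaintext = 0xCA
s_1 = Round(s_0, k_0) = 0xEE
s_2 = Round(s_1, k_1) = 0xDA

0xDA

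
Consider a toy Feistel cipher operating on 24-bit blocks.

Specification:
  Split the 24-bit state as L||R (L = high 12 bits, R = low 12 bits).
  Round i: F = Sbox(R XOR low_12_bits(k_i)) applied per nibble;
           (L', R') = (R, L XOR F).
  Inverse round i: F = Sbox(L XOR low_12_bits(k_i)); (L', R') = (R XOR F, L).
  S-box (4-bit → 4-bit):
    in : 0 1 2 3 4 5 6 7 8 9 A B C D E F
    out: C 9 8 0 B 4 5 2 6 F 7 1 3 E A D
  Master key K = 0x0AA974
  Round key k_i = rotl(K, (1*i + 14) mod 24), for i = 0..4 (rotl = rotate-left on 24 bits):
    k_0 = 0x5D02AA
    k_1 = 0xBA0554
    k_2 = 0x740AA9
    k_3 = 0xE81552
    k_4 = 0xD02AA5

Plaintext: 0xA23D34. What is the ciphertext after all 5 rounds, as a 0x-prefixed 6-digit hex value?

s_0 = plaintext = 0xA23D34
s_1 = Round(s_0, k_0) = 0xD347D9
s_2 = Round(s_1, k_1) = 0x7D955A
s_3 = Round(s_2, k_2) = 0x55AA09
s_4 = Round(s_3, k_3) = 0xA0981B
s_5 = Round(s_4, k_4) = 0x81B213

0x81B213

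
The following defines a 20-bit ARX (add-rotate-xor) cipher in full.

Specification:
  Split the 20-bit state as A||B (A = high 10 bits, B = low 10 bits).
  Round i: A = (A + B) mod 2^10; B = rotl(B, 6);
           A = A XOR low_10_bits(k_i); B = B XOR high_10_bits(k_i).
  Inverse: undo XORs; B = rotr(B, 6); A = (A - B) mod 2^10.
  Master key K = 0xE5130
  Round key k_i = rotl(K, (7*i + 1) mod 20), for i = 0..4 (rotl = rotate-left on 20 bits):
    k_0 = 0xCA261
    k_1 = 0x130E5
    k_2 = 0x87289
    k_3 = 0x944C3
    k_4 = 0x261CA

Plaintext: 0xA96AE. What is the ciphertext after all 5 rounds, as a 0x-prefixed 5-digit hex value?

0x814BE

s_0 = plaintext = 0xA96AE
s_1 = Round(s_0, k_0) = 0xCC882
s_2 = Round(s_1, k_1) = 0xD44C4
s_3 = Round(s_2, k_2) = 0xA7310
s_4 = Round(s_3, k_3) = 0x5BE60
s_5 = Round(s_4, k_4) = 0x814BE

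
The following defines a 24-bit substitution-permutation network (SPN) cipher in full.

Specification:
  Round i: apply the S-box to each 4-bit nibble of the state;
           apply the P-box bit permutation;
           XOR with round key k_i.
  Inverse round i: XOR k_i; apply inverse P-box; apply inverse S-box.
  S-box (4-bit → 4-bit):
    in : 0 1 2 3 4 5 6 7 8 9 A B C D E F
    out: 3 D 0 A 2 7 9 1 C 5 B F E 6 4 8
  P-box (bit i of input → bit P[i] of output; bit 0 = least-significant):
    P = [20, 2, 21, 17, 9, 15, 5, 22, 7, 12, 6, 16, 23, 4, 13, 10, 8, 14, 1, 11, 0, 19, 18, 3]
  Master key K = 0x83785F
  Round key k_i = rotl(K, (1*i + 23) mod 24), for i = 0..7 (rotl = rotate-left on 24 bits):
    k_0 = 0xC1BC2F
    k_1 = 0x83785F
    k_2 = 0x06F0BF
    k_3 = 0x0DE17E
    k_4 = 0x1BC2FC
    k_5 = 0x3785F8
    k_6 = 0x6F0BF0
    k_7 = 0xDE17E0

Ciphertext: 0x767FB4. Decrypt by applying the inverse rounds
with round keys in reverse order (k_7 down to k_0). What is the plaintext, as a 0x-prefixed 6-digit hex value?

0x02B12C

s_0 = ciphertext = 0x767FB4
s_1 = InvRound(s_0, k_7) = 0x435E2D
s_2 = InvRound(s_1, k_6) = 0xB0352D
s_3 = InvRound(s_2, k_5) = 0x925B43
s_4 = InvRound(s_3, k_4) = 0xA10AD4
s_5 = InvRound(s_4, k_3) = 0xCB975E
s_6 = InvRound(s_5, k_2) = 0x501112
s_7 = InvRound(s_6, k_1) = 0x6A98FA
s_8 = InvRound(s_7, k_0) = 0x02B12C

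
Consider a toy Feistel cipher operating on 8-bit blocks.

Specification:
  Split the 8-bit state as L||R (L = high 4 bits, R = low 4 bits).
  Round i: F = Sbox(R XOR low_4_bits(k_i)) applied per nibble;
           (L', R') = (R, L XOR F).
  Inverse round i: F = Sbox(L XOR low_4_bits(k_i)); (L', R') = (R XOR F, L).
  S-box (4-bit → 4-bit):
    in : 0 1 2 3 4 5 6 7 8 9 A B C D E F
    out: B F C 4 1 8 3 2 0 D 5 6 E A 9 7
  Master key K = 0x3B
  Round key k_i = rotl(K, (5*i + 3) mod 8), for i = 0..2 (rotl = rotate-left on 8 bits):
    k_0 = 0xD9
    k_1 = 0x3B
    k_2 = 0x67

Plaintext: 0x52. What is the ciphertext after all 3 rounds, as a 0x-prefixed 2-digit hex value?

s_0 = plaintext = 0x52
s_1 = Round(s_0, k_0) = 0x23
s_2 = Round(s_1, k_1) = 0x32
s_3 = Round(s_2, k_2) = 0x2B

0x2B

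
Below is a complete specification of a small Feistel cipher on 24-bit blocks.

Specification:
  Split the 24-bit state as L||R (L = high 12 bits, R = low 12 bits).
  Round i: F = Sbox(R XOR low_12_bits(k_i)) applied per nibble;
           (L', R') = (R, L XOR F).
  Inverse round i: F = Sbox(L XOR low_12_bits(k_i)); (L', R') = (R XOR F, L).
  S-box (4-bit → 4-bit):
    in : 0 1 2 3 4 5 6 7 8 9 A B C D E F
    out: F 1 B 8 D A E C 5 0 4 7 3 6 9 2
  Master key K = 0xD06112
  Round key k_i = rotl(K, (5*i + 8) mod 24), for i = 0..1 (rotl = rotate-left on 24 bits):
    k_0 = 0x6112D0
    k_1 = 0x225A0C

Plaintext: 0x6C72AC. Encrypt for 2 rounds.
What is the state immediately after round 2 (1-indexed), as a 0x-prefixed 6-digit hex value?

0x904A59

s_0 = plaintext = 0x6C72AC
s_1 = Round(s_0, k_0) = 0x2AC904
s_2 = Round(s_1, k_1) = 0x904A59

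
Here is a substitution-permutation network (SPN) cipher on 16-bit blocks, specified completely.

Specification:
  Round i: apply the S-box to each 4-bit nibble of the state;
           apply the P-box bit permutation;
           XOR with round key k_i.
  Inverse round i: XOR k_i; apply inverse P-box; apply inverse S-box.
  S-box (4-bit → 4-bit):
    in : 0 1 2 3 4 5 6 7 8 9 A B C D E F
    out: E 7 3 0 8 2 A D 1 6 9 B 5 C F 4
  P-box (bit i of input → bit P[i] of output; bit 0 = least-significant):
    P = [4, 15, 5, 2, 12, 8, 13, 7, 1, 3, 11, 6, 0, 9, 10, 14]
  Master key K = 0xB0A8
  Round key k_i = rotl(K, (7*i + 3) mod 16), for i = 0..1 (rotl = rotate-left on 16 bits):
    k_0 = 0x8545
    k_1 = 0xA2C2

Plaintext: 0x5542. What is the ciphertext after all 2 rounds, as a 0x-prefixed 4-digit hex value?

s_0 = plaintext = 0x5542
s_1 = Round(s_0, k_0) = 0x07DD
s_2 = Round(s_1, k_1) = 0xCC24

0xCC24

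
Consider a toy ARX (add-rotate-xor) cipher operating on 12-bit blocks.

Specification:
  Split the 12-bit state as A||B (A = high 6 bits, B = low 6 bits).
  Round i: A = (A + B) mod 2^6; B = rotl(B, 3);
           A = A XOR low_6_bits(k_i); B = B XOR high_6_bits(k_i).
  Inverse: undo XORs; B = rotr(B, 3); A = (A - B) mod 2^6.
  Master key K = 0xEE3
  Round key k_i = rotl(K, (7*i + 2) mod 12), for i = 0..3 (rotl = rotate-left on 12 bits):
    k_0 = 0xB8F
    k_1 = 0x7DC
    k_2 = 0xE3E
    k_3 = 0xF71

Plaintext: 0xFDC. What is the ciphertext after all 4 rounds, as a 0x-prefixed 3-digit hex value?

0xA8C

s_0 = plaintext = 0xFDC
s_1 = Round(s_0, k_0) = 0x50D
s_2 = Round(s_1, k_1) = 0xF76
s_3 = Round(s_2, k_2) = 0x34E
s_4 = Round(s_3, k_3) = 0xA8C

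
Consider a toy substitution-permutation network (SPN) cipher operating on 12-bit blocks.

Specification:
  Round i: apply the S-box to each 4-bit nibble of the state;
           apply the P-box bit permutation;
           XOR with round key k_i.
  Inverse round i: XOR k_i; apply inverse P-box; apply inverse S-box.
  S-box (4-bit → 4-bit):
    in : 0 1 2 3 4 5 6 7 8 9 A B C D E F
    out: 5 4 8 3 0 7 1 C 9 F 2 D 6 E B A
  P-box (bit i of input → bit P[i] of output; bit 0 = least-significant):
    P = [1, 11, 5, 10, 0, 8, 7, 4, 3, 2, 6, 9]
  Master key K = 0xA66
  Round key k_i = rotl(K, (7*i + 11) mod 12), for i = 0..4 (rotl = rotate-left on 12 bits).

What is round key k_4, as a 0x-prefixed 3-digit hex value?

K = 0xA66
k_0 = rotl(K, (7*0+11) mod 12) = rotl(K, 11) = 0x533
k_1 = rotl(K, (7*1+11) mod 12) = rotl(K, 6) = 0x9A9
k_2 = rotl(K, (7*2+11) mod 12) = rotl(K, 1) = 0x4CD
k_3 = rotl(K, (7*3+11) mod 12) = rotl(K, 8) = 0x6A6
k_4 = rotl(K, (7*4+11) mod 12) = rotl(K, 3) = 0x335

0x335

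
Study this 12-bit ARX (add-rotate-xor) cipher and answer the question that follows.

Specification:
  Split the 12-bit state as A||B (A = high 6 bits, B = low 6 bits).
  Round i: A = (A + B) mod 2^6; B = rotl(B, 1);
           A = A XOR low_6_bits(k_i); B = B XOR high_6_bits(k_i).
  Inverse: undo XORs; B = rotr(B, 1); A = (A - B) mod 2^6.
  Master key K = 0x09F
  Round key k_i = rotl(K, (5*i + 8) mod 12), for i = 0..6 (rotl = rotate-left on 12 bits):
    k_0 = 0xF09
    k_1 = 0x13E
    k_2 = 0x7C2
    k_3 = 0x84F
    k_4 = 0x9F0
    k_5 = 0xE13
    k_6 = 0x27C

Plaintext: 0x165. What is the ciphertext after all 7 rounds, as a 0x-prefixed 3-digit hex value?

s_0 = plaintext = 0x165
s_1 = Round(s_0, k_0) = 0x8F7
s_2 = Round(s_1, k_1) = 0x92B
s_3 = Round(s_2, k_2) = 0x348
s_4 = Round(s_3, k_3) = 0x6B1
s_5 = Round(s_4, k_4) = 0xEC4
s_6 = Round(s_5, k_5) = 0xB30
s_7 = Round(s_6, k_6) = 0x828

0x828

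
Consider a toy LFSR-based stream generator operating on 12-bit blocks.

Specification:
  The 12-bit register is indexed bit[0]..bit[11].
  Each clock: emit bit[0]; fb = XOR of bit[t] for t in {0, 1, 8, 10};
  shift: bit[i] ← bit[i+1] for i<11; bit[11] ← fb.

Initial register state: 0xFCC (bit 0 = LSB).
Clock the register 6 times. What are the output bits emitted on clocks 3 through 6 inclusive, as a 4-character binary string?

1100

reg_0 = 0xFCC
clock 1: out=0, reg = 0x7E6
clock 2: out=0, reg = 0xBF3
clock 3: out=1, reg = 0xDF9
clock 4: out=1, reg = 0xEFC
clock 5: out=0, reg = 0xF7E
clock 6: out=0, reg = 0xFBF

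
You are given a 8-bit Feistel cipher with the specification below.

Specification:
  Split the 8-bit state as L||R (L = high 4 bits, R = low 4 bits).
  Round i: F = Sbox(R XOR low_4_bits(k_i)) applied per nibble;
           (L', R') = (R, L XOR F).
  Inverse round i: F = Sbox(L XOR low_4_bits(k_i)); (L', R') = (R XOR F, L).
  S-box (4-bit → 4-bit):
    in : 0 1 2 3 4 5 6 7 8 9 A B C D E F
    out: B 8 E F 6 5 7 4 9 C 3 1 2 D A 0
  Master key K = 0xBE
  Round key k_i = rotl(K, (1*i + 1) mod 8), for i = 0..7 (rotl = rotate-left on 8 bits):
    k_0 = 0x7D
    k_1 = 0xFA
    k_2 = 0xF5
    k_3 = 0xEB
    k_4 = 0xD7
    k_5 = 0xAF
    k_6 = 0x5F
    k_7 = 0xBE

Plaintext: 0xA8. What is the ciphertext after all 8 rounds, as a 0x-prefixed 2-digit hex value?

s_0 = plaintext = 0xA8
s_1 = Round(s_0, k_0) = 0x8F
s_2 = Round(s_1, k_1) = 0xFD
s_3 = Round(s_2, k_2) = 0xD6
s_4 = Round(s_3, k_3) = 0x60
s_5 = Round(s_4, k_4) = 0x02
s_6 = Round(s_5, k_5) = 0x2D
s_7 = Round(s_6, k_6) = 0xDC
s_8 = Round(s_7, k_7) = 0xC3

0xC3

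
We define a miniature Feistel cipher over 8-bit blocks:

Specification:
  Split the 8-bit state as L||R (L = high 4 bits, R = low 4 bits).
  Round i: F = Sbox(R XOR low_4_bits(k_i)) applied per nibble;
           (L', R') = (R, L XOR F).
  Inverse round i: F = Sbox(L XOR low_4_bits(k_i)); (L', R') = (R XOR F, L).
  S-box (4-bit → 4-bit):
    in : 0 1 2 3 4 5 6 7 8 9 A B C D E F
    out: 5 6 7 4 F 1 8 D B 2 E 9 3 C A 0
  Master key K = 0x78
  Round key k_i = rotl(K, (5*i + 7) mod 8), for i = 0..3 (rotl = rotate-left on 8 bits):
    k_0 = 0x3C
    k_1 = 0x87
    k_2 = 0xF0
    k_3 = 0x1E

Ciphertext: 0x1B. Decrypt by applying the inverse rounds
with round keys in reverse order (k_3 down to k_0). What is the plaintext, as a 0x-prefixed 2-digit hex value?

s_0 = ciphertext = 0x1B
s_1 = InvRound(s_0, k_3) = 0xB1
s_2 = InvRound(s_1, k_2) = 0x8B
s_3 = InvRound(s_2, k_1) = 0xB8
s_4 = InvRound(s_3, k_0) = 0x5B

0x5B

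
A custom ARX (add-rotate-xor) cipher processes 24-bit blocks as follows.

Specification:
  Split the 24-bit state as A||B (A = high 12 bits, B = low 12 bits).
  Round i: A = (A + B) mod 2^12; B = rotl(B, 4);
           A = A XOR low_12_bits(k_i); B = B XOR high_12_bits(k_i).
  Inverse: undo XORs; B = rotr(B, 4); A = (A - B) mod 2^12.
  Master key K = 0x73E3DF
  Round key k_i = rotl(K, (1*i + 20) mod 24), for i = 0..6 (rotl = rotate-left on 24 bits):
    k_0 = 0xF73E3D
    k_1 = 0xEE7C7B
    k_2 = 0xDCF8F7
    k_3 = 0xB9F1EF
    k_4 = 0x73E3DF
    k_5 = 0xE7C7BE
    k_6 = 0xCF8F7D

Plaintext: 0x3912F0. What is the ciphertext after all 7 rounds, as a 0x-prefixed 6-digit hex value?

0xF5E5B8

s_0 = plaintext = 0x3912F0
s_1 = Round(s_0, k_0) = 0x8BC071
s_2 = Round(s_1, k_1) = 0x5569F7
s_3 = Round(s_2, k_2) = 0x7BA2B6
s_4 = Round(s_3, k_3) = 0xB9F0FD
s_5 = Round(s_4, k_4) = 0xF438EE
s_6 = Round(s_5, k_5) = 0xF8F094
s_7 = Round(s_6, k_6) = 0xF5E5B8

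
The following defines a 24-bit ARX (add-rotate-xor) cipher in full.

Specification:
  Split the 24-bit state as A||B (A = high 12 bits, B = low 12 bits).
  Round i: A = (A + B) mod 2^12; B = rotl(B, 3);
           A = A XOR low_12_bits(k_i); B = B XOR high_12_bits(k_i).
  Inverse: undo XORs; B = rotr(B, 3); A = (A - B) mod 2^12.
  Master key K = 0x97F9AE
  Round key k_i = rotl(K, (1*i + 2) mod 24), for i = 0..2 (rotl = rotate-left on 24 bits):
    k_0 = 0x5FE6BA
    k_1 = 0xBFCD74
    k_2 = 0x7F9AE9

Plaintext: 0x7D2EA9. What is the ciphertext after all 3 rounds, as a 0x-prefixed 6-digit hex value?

0x09345E

s_0 = plaintext = 0x7D2EA9
s_1 = Round(s_0, k_0) = 0x0C10B1
s_2 = Round(s_1, k_1) = 0xC06E74
s_3 = Round(s_2, k_2) = 0x09345E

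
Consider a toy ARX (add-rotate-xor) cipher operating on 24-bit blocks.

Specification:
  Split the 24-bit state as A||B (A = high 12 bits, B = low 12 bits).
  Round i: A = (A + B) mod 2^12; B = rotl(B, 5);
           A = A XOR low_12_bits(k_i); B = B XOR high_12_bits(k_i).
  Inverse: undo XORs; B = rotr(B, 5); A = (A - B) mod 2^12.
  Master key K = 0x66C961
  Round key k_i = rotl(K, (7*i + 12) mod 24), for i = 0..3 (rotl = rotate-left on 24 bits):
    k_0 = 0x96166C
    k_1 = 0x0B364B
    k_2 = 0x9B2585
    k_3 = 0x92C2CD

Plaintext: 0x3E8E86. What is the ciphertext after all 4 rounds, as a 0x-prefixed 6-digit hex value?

s_0 = plaintext = 0x3E8E86
s_1 = Round(s_0, k_0) = 0x4029BC
s_2 = Round(s_1, k_1) = 0xBF5720
s_3 = Round(s_2, k_2) = 0x690DBC
s_4 = Round(s_3, k_3) = 0x681EB7

0x681EB7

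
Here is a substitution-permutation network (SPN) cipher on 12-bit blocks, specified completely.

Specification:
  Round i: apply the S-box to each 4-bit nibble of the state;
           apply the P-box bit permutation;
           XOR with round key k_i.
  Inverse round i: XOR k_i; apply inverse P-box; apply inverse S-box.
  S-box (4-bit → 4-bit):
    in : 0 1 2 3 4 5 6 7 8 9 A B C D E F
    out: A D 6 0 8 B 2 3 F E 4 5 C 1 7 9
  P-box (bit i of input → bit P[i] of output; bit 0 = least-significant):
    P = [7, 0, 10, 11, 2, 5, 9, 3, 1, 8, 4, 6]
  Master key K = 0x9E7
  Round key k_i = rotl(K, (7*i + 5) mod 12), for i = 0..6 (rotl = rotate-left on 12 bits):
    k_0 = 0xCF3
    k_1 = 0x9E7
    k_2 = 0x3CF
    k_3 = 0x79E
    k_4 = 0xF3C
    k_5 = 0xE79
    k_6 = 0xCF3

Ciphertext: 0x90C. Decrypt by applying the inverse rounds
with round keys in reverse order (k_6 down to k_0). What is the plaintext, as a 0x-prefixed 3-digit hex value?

s_0 = ciphertext = 0x90C
s_1 = InvRound(s_0, k_6) = 0x85E
s_2 = InvRound(s_1, k_5) = 0xDE2
s_3 = InvRound(s_2, k_4) = 0x11D
s_4 = InvRound(s_3, k_3) = 0xDAE
s_5 = InvRound(s_4, k_2) = 0x429
s_6 = InvRound(s_5, k_1) = 0x5F1
s_7 = InvRound(s_6, k_0) = 0x734

0x734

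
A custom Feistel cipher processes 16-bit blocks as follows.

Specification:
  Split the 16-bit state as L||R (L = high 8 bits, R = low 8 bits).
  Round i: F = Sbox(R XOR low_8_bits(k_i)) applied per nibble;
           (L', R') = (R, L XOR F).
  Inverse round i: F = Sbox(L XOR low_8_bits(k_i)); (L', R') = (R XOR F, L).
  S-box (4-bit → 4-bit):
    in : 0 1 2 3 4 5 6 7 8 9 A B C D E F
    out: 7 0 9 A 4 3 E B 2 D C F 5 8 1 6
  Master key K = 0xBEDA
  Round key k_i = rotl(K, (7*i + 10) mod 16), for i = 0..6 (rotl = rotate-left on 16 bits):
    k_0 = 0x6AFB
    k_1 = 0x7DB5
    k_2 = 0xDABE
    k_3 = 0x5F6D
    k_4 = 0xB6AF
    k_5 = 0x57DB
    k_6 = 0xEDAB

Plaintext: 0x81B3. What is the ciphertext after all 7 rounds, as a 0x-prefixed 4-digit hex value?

0x9C4C

s_0 = plaintext = 0x81B3
s_1 = Round(s_0, k_0) = 0xB3C3
s_2 = Round(s_1, k_1) = 0xC30D
s_3 = Round(s_2, k_2) = 0x0D39
s_4 = Round(s_3, k_3) = 0x3939
s_5 = Round(s_4, k_4) = 0x39E7
s_6 = Round(s_5, k_5) = 0xE79C
s_7 = Round(s_6, k_6) = 0x9C4C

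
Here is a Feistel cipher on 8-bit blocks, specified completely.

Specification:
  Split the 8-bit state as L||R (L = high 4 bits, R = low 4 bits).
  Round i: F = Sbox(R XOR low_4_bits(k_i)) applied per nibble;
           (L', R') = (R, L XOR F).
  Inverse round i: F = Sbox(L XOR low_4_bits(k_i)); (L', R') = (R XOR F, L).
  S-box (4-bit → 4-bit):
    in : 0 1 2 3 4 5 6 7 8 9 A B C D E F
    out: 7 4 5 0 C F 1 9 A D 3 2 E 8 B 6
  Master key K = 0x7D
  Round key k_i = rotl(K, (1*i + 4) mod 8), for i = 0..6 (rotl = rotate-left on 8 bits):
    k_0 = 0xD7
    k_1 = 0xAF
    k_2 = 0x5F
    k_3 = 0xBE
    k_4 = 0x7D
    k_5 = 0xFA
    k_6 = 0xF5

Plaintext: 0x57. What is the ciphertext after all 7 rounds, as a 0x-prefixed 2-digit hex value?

0x77

s_0 = plaintext = 0x57
s_1 = Round(s_0, k_0) = 0x72
s_2 = Round(s_1, k_1) = 0x2F
s_3 = Round(s_2, k_2) = 0xF5
s_4 = Round(s_3, k_3) = 0x5D
s_5 = Round(s_4, k_4) = 0xD2
s_6 = Round(s_5, k_5) = 0x27
s_7 = Round(s_6, k_6) = 0x77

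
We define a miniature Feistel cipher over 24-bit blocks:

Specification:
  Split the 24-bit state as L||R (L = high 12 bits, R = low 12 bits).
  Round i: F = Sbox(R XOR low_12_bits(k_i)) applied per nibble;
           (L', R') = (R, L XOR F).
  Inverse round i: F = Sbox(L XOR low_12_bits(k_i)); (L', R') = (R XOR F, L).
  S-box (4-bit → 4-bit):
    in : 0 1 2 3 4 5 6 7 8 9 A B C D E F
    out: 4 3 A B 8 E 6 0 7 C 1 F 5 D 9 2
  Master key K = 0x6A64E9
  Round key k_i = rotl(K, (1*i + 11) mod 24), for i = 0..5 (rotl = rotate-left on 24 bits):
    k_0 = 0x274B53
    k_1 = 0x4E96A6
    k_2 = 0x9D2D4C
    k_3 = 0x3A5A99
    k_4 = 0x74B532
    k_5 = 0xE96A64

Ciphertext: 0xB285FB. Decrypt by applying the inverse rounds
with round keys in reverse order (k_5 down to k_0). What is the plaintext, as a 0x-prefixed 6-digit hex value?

s_0 = ciphertext = 0xB285FB
s_1 = InvRound(s_0, k_5) = 0x67EB28
s_2 = InvRound(s_1, k_4) = 0x0AD67E
s_3 = InvRound(s_2, k_3) = 0x7C60AD
s_4 = InvRound(s_3, k_2) = 0x1DC7C6
s_5 = InvRound(s_4, k_1) = 0x7C71DC
s_6 = InvRound(s_5, k_0) = 0x4147C7

0x4147C7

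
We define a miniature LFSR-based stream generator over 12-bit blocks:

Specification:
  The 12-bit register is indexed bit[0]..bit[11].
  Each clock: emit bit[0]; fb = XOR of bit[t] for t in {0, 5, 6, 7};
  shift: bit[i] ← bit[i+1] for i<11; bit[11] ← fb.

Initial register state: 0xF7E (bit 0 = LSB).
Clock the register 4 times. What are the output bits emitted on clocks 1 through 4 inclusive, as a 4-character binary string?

0111

reg_0 = 0xF7E
clock 1: out=0, reg = 0x7BF
clock 2: out=1, reg = 0xBDF
clock 3: out=1, reg = 0xDEF
clock 4: out=1, reg = 0x6F7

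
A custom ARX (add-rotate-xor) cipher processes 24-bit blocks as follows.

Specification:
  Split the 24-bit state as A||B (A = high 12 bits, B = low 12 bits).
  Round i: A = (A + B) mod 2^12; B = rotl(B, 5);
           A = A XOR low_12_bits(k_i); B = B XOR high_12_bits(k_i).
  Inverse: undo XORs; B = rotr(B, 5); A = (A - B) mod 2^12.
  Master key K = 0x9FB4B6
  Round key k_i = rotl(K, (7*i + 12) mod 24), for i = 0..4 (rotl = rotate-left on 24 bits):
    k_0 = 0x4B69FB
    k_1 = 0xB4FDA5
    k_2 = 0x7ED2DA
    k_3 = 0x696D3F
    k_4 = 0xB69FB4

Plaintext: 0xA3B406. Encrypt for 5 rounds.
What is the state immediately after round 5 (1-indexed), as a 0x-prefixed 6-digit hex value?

s_0 = plaintext = 0xA3B406
s_1 = Round(s_0, k_0) = 0x7BA47E
s_2 = Round(s_1, k_1) = 0x19D487
s_3 = Round(s_2, k_2) = 0x4FE704
s_4 = Round(s_3, k_3) = 0x13D618
s_5 = Round(s_4, k_4) = 0x8E1865

0x8E1865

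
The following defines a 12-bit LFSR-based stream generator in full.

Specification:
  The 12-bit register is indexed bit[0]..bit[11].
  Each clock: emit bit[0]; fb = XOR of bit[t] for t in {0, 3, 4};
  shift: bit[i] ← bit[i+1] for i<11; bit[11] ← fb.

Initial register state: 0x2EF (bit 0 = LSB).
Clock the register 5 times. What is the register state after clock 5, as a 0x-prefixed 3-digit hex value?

0xE17

reg_0 = 0x2EF
clock 1: out=1, reg = 0x177
clock 2: out=1, reg = 0x0BB
clock 3: out=1, reg = 0x85D
clock 4: out=1, reg = 0xC2E
clock 5: out=0, reg = 0xE17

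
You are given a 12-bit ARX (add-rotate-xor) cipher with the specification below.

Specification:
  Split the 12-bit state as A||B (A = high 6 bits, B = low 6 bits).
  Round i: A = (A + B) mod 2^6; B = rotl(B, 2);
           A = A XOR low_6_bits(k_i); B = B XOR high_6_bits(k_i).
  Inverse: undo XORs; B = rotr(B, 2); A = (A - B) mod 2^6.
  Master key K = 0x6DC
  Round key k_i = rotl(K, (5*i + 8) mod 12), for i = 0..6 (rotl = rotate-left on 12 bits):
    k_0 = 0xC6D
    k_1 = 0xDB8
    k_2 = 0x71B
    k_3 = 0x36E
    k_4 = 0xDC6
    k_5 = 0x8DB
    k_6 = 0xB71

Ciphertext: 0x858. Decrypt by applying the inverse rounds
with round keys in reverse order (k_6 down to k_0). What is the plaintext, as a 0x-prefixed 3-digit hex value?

s_0 = ciphertext = 0x858
s_1 = InvRound(s_0, k_6) = 0xCDD
s_2 = InvRound(s_1, k_5) = 0xE6F
s_3 = InvRound(s_2, k_4) = 0xE46
s_4 = InvRound(s_3, k_3) = 0x972
s_5 = InvRound(s_4, k_2) = 0x4EB
s_6 = InvRound(s_5, k_1) = 0x517
s_7 = InvRound(s_6, k_0) = 0x429

0x429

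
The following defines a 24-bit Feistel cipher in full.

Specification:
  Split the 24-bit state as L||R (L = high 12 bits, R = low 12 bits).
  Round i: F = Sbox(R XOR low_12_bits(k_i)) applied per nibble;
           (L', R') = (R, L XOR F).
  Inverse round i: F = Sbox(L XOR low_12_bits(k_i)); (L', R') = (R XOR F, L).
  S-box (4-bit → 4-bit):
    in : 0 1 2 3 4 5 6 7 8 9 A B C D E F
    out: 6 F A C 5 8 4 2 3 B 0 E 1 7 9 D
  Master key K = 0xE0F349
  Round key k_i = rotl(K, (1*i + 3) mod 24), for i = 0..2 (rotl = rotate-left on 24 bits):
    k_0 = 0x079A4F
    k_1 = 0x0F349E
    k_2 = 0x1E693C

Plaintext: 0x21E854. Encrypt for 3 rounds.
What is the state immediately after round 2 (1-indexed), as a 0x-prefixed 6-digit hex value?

0x8E097D

s_0 = plaintext = 0x21E854
s_1 = Round(s_0, k_0) = 0x8548E0
s_2 = Round(s_1, k_1) = 0x8E097D
s_3 = Round(s_2, k_2) = 0x97DEBF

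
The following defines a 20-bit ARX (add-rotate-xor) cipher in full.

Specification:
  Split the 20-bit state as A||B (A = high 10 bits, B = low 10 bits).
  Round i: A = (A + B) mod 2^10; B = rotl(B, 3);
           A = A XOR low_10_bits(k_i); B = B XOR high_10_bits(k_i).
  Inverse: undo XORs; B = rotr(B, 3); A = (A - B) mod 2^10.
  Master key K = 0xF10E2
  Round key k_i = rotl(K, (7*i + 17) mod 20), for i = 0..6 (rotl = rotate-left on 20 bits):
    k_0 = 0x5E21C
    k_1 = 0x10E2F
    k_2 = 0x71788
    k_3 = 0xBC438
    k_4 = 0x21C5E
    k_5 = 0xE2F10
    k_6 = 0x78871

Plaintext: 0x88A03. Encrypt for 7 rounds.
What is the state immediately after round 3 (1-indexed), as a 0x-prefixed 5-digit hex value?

s_0 = plaintext = 0x88A03
s_1 = Round(s_0, k_0) = 0x8E564
s_2 = Round(s_1, k_1) = 0x6CB61
s_3 = Round(s_2, k_2) = 0xA6ECB
s_4 = Round(s_3, k_3) = 0x578AC
s_5 = Round(s_4, k_4) = 0x951E6
s_6 = Round(s_5, k_5) = 0xCA8B8
s_7 = Round(s_6, k_6) = 0xE4C23

0xA6ECB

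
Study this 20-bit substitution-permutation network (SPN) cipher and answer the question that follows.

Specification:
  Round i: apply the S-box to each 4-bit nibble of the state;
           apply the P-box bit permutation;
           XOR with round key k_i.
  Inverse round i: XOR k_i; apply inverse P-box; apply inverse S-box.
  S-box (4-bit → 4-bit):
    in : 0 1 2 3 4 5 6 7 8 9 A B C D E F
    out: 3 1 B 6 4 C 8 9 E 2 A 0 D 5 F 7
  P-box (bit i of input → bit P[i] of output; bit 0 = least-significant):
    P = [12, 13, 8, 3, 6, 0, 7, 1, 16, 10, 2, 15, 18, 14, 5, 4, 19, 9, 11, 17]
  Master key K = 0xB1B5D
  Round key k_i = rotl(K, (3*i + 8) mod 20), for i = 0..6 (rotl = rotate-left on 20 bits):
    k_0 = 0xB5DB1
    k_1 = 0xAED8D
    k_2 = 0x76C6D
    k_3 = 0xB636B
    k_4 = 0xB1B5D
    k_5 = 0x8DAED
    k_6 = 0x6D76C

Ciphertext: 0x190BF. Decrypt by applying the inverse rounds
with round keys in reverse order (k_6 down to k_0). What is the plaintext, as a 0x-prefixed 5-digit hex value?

s_0 = ciphertext = 0x190BF
s_1 = InvRound(s_0, k_6) = 0xA20E4
s_2 = InvRound(s_1, k_5) = 0x89692
s_3 = InvRound(s_2, k_4) = 0x5BEE5
s_4 = InvRound(s_3, k_3) = 0xC085C
s_5 = InvRound(s_4, k_2) = 0x78099
s_6 = InvRound(s_5, k_1) = 0xD2FB3
s_7 = InvRound(s_6, k_0) = 0xA0B60

0xA0B60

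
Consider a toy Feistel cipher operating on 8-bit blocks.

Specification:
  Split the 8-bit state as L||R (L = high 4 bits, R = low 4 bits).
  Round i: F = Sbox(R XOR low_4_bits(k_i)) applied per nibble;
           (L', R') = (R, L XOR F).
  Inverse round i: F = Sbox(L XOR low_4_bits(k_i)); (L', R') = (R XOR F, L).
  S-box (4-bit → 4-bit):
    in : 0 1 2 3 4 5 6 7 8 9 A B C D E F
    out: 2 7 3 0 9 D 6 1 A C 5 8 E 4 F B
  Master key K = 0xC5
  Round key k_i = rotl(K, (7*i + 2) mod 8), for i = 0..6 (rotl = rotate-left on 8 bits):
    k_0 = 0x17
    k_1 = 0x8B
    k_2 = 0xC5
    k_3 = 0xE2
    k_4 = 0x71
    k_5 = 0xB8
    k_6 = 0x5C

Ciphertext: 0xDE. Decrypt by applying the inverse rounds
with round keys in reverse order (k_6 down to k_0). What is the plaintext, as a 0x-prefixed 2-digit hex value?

s_0 = ciphertext = 0xDE
s_1 = InvRound(s_0, k_6) = 0x9D
s_2 = InvRound(s_1, k_5) = 0xA9
s_3 = InvRound(s_2, k_4) = 0x1A
s_4 = InvRound(s_3, k_3) = 0xA1
s_5 = InvRound(s_4, k_2) = 0xAA
s_6 = InvRound(s_5, k_1) = 0xDA
s_7 = InvRound(s_6, k_0) = 0xFD

0xFD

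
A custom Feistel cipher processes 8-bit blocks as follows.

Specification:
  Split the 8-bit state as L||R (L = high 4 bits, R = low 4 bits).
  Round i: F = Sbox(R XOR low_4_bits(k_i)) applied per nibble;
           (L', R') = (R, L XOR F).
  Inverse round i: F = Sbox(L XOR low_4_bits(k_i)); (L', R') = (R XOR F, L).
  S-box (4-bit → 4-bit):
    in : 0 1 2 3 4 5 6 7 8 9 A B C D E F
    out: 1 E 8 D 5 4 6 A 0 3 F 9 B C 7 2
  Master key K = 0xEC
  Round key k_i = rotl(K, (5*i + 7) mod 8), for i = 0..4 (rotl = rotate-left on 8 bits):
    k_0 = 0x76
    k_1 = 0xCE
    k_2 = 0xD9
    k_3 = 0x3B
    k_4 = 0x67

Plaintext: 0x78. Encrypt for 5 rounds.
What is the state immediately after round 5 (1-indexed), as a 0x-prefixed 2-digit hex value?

s_0 = plaintext = 0x78
s_1 = Round(s_0, k_0) = 0x80
s_2 = Round(s_1, k_1) = 0x0F
s_3 = Round(s_2, k_2) = 0xF6
s_4 = Round(s_3, k_3) = 0x63
s_5 = Round(s_4, k_4) = 0x33

0x33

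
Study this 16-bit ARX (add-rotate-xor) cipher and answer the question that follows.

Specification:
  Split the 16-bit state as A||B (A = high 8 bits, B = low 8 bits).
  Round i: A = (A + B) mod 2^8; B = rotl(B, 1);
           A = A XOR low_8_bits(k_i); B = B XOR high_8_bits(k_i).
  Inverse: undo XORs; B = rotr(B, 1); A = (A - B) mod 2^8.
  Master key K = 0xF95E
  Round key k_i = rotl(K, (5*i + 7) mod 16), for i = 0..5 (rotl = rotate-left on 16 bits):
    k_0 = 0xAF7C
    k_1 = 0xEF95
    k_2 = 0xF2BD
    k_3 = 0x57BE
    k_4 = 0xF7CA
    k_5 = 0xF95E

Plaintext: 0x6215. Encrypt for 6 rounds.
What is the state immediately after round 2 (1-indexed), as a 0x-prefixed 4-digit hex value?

0x05E4

s_0 = plaintext = 0x6215
s_1 = Round(s_0, k_0) = 0x0B85
s_2 = Round(s_1, k_1) = 0x05E4
s_3 = Round(s_2, k_2) = 0x543B
s_4 = Round(s_3, k_3) = 0x3121
s_5 = Round(s_4, k_4) = 0x98B5
s_6 = Round(s_5, k_5) = 0x1392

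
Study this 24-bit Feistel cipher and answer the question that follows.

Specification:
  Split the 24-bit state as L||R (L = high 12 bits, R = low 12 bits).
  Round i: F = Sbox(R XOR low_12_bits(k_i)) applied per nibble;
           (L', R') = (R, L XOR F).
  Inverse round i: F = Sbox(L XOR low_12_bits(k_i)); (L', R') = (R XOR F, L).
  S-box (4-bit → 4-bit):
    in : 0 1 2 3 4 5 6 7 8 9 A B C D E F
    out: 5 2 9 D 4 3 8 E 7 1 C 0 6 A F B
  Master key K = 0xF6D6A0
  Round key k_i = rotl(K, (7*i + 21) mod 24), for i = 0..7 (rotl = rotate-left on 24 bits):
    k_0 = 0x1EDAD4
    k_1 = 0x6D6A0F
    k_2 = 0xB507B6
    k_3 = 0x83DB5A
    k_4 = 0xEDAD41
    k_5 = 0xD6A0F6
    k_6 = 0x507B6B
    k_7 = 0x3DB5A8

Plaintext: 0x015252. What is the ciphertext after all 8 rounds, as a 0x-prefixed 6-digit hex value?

0xC0D146

s_0 = plaintext = 0x015252
s_1 = Round(s_0, k_0) = 0x25276D
s_2 = Round(s_1, k_1) = 0x76D8DB
s_3 = Round(s_2, k_2) = 0x8DBCE7
s_4 = Round(s_3, k_3) = 0xCE76D1
s_5 = Round(s_4, k_4) = 0x6D1CF2
s_6 = Round(s_5, k_5) = 0xCF2085
s_7 = Round(s_6, k_6) = 0x085C0D
s_8 = Round(s_7, k_7) = 0xC0D146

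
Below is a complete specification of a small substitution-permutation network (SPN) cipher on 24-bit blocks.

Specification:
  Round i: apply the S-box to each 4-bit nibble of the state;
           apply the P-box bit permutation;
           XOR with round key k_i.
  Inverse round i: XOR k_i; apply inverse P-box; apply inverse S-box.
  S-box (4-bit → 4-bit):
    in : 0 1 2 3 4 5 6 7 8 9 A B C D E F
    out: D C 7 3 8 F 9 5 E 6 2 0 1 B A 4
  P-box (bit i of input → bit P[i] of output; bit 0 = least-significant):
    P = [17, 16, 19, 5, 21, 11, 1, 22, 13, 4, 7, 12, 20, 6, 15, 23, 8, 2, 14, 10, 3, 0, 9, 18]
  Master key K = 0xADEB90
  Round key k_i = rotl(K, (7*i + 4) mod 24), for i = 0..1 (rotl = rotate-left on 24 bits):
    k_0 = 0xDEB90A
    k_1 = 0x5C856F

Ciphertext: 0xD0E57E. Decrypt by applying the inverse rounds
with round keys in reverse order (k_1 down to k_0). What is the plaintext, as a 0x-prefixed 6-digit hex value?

s_0 = ciphertext = 0xD0E57E
s_1 = InvRound(s_0, k_1) = 0xEF43BF
s_2 = InvRound(s_1, k_0) = 0x99753E

0x99753E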